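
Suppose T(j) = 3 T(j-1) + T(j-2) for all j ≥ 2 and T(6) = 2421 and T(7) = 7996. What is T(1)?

Rearranging, T(j-2) = T(j) - 3 T(j-1).
T(5) = 7996 - 3(2421) = 733
T(4) = 2421 - 3(733) = 222
T(3) = 733 - 3(222) = 67
T(2) = 222 - 3(67) = 21
T(1) = 67 - 3(21) = 4

4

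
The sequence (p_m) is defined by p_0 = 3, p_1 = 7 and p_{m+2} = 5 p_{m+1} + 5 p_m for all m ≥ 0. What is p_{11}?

394475000

p_2 = 5·7 + 5·3 = 50
p_3 = 5·50 + 5·7 = 285
p_4 = 5·285 + 5·50 = 1675
p_5 = 5·1675 + 5·285 = 9800
p_6 = 5·9800 + 5·1675 = 57375
p_7 = 5·57375 + 5·9800 = 335875
p_8 = 5·335875 + 5·57375 = 1966250
p_9 = 5·1966250 + 5·335875 = 11510625
p_{10} = 5·11510625 + 5·1966250 = 67384375
p_{11} = 5·67384375 + 5·11510625 = 394475000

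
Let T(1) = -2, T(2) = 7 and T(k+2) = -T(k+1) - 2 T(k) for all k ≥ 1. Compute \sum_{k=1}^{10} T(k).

-55

T(3) = -7 - 2(-2) = -3
T(4) = -(-3) - 2(7) = -11
T(5) = -(-11) - 2(-3) = 17
T(6) = -17 - 2(-11) = 5
T(7) = -5 - 2(17) = -39
T(8) = -(-39) - 2(5) = 29
T(9) = -29 - 2(-39) = 49
T(10) = -49 - 2(29) = -107
Sum = (-2) + 7 + (-3) + (-11) + 17 + 5 + (-39) + 29 + 49 + (-107) = -55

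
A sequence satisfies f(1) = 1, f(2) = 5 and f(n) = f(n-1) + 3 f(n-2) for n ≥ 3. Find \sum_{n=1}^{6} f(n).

200

f(3) = 5 + 3*1 = 8
f(4) = 8 + 3*5 = 23
f(5) = 23 + 3*8 = 47
f(6) = 47 + 3*23 = 116
Sum = 1 + 5 + 8 + 23 + 47 + 116 = 200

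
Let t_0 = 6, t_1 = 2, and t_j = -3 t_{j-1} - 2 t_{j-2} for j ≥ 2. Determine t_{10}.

-8178

t_2 = -3(2) - 2(6) = -18
t_3 = -3(-18) - 2(2) = 50
t_4 = -3(50) - 2(-18) = -114
t_5 = -3(-114) - 2(50) = 242
t_6 = -3(242) - 2(-114) = -498
t_7 = -3(-498) - 2(242) = 1010
t_8 = -3(1010) - 2(-498) = -2034
t_9 = -3(-2034) - 2(1010) = 4082
t_{10} = -3(4082) - 2(-2034) = -8178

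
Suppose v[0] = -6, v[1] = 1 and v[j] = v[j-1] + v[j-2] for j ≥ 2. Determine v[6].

v[2] = 1 + (-6) = -5
v[3] = (-5) + 1 = -4
v[4] = (-4) + (-5) = -9
v[5] = (-9) + (-4) = -13
v[6] = (-13) + (-9) = -22

-22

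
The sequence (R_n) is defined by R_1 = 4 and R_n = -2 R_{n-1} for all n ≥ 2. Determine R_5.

64

R_2 = -2*4 = -8
R_3 = -2*(-8) = 16
R_4 = -2*16 = -32
R_5 = -2*(-32) = 64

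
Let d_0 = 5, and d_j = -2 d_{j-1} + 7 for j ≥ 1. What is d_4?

d_1 = -2·5 + 7 = -3
d_2 = -2·(-3) + 7 = 13
d_3 = -2·13 + 7 = -19
d_4 = -2·(-19) + 7 = 45

45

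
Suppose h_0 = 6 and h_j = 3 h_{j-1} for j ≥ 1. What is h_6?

4374

h_1 = 3(6) = 18
h_2 = 3(18) = 54
h_3 = 3(54) = 162
h_4 = 3(162) = 486
h_5 = 3(486) = 1458
h_6 = 3(1458) = 4374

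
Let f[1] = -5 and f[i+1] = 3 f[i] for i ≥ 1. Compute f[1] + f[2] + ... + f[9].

-49205

f[2] = 3(-5) = -15
f[3] = 3(-15) = -45
f[4] = 3(-45) = -135
f[5] = 3(-135) = -405
f[6] = 3(-405) = -1215
f[7] = 3(-1215) = -3645
f[8] = 3(-3645) = -10935
f[9] = 3(-10935) = -32805
Sum = (-5) + (-15) + (-45) + (-135) + (-405) + (-1215) + (-3645) + (-10935) + (-32805) = -49205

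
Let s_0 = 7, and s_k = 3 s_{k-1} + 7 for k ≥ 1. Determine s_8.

s_1 = 3·7 + 7 = 28
s_2 = 3·28 + 7 = 91
s_3 = 3·91 + 7 = 280
s_4 = 3·280 + 7 = 847
s_5 = 3·847 + 7 = 2548
s_6 = 3·2548 + 7 = 7651
s_7 = 3·7651 + 7 = 22960
s_8 = 3·22960 + 7 = 68887

68887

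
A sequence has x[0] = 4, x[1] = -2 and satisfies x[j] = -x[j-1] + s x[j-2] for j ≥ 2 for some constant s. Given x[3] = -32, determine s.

x[2] = 2 + 4s
x[3] = -2 - 6s
So -2 - 6s = -32, giving s = 5.

5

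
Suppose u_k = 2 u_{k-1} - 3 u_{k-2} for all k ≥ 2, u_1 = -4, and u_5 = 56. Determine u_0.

1

Let u_0 = y.
u_2 = -8 - 3y
u_3 = -4 - 6y
u_4 = 16 - 3y
u_5 = 44 + 12y
So 44 + 12y = 56, giving y = 1.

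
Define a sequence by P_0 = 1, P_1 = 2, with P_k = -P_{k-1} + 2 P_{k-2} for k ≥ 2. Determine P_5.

P_2 = -2 + 2·1 = 0
P_3 = -0 + 2·2 = 4
P_4 = -4 + 2·0 = -4
P_5 = -(-4) + 2·4 = 12

12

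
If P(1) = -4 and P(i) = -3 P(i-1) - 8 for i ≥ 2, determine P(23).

The fixed point is -8/(1 + 3) = -2, so P(i) + 2 = -3(P(i-1) + 2).
Hence P(i) = -2·(-3)^{i-1} - 2.
P(23) = -2·(-3)^{22} - 2 = -2·31381059609 - 2 = -62762119220.

-62762119220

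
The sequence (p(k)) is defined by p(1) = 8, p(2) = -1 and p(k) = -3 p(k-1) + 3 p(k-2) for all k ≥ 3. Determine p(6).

-1251

p(3) = -3(-1) + 3(8) = 27
p(4) = -3(27) + 3(-1) = -84
p(5) = -3(-84) + 3(27) = 333
p(6) = -3(333) + 3(-84) = -1251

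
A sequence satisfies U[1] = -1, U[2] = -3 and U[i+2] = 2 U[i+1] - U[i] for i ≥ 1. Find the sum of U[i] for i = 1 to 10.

U[3] = 2(-3) - (-1) = -5
U[4] = 2(-5) - (-3) = -7
U[5] = 2(-7) - (-5) = -9
U[6] = 2(-9) - (-7) = -11
U[7] = 2(-11) - (-9) = -13
U[8] = 2(-13) - (-11) = -15
U[9] = 2(-15) - (-13) = -17
U[10] = 2(-17) - (-15) = -19
Sum = (-1) + (-3) + (-5) + (-7) + (-9) + (-11) + (-13) + (-15) + (-17) + (-19) = -100

-100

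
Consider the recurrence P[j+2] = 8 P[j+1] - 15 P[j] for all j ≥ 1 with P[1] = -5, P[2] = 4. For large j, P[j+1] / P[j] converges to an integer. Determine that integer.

5

The characteristic equation is r^2 - 8r + 15 = 0, which factors as (r - 5)(r - 3) = 0.
So the roots are 5 and 3. Since |5| > |3| and the coefficient of 5^j is non-zero, the ratio tends to 5.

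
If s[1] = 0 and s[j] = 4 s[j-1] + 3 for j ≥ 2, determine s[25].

The fixed point is 3/(1 - 4) = -1, so s[j] + 1 = 4(s[j-1] + 1).
Hence s[j] = 1·4^{j-1} - 1.
s[25] = 1·4^{24} - 1 = 1·281474976710656 - 1 = 281474976710655.

281474976710655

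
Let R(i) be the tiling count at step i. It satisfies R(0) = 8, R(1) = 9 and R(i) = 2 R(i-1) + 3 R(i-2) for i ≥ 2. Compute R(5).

R(2) = 2(9) + 3(8) = 42
R(3) = 2(42) + 3(9) = 111
R(4) = 2(111) + 3(42) = 348
R(5) = 2(348) + 3(111) = 1029

1029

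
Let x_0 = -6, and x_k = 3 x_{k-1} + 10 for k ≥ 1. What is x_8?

x_1 = 3·(-6) + 10 = -8
x_2 = 3·(-8) + 10 = -14
x_3 = 3·(-14) + 10 = -32
x_4 = 3·(-32) + 10 = -86
x_5 = 3·(-86) + 10 = -248
x_6 = 3·(-248) + 10 = -734
x_7 = 3·(-734) + 10 = -2192
x_8 = 3·(-2192) + 10 = -6566

-6566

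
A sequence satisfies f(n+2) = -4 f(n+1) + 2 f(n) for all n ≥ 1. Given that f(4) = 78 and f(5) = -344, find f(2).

7

Rearranging, f(n-2) = (f(n) + 4 f(n-1)) / 2.
f(3) = (-344 + 4·78) / 2 = -32/2 = -16
f(2) = (78 + 4·(-16)) / 2 = 14/2 = 7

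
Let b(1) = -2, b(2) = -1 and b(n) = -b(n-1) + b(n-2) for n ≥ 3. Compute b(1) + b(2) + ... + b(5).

b(3) = -(-1) + (-2) = -1
b(4) = -(-1) + (-1) = 0
b(5) = -0 + (-1) = -1
Sum = (-2) + (-1) + (-1) + 0 + (-1) = -5

-5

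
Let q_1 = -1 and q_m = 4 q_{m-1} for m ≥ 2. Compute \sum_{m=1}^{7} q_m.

q_2 = 4*(-1) = -4
q_3 = 4*(-4) = -16
q_4 = 4*(-16) = -64
q_5 = 4*(-64) = -256
q_6 = 4*(-256) = -1024
q_7 = 4*(-1024) = -4096
Sum = (-1) + (-4) + (-16) + (-64) + (-256) + (-1024) + (-4096) = -5461

-5461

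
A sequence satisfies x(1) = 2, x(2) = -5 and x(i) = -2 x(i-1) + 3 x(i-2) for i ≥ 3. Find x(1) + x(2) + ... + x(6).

-317

x(3) = -2*(-5) + 3*2 = 16
x(4) = -2*16 + 3*(-5) = -47
x(5) = -2*(-47) + 3*16 = 142
x(6) = -2*142 + 3*(-47) = -425
Sum = 2 + (-5) + 16 + (-47) + 142 + (-425) = -317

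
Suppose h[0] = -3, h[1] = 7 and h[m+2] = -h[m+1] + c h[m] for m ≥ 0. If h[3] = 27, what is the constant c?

h[2] = -7 - 3c
h[3] = 7 + 10c
So 7 + 10c = 27, giving c = 2.

2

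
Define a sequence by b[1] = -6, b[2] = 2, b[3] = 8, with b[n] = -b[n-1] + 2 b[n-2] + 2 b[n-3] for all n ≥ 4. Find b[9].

b[4] = -8 + 2*2 + 2*(-6) = -16
b[5] = -(-16) + 2*8 + 2*2 = 36
b[6] = -36 + 2*(-16) + 2*8 = -52
b[7] = -(-52) + 2*36 + 2*(-16) = 92
b[8] = -92 + 2*(-52) + 2*36 = -124
b[9] = -(-124) + 2*92 + 2*(-52) = 204

204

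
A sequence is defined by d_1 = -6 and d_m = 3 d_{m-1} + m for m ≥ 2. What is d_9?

-31170

d_2 = 3(-6) + 2 = -16
d_3 = 3(-16) + 3 = -45
d_4 = 3(-45) + 4 = -131
d_5 = 3(-131) + 5 = -388
d_6 = 3(-388) + 6 = -1158
d_7 = 3(-1158) + 7 = -3467
d_8 = 3(-3467) + 8 = -10393
d_9 = 3(-10393) + 9 = -31170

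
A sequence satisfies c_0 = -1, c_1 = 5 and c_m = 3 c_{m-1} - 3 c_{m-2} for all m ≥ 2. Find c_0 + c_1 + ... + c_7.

c_2 = 3*5 - 3*(-1) = 18
c_3 = 3*18 - 3*5 = 39
c_4 = 3*39 - 3*18 = 63
c_5 = 3*63 - 3*39 = 72
c_6 = 3*72 - 3*63 = 27
c_7 = 3*27 - 3*72 = -135
Sum = (-1) + 5 + 18 + 39 + 63 + 72 + 27 + (-135) = 88

88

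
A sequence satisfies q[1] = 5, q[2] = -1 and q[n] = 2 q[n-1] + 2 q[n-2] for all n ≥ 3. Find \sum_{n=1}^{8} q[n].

1378

q[3] = 2·(-1) + 2·5 = 8
q[4] = 2·8 + 2·(-1) = 14
q[5] = 2·14 + 2·8 = 44
q[6] = 2·44 + 2·14 = 116
q[7] = 2·116 + 2·44 = 320
q[8] = 2·320 + 2·116 = 872
Sum = 5 + (-1) + 8 + 14 + 44 + 116 + 320 + 872 = 1378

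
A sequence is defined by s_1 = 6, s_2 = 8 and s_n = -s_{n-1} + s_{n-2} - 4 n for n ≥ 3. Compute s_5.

s_3 = -8 + 6 - 12 = -14
s_4 = -(-14) + 8 - 16 = 6
s_5 = -6 + (-14) - 20 = -40

-40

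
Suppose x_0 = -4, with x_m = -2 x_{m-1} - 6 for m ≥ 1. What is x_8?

-514

x_1 = -2(-4) - 6 = 2
x_2 = -2(2) - 6 = -10
x_3 = -2(-10) - 6 = 14
x_4 = -2(14) - 6 = -34
x_5 = -2(-34) - 6 = 62
x_6 = -2(62) - 6 = -130
x_7 = -2(-130) - 6 = 254
x_8 = -2(254) - 6 = -514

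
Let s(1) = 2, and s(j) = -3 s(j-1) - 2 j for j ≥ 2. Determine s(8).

-6292

s(2) = -3·2 - 4 = -10
s(3) = -3·(-10) - 6 = 24
s(4) = -3·24 - 8 = -80
s(5) = -3·(-80) - 10 = 230
s(6) = -3·230 - 12 = -702
s(7) = -3·(-702) - 14 = 2092
s(8) = -3·2092 - 16 = -6292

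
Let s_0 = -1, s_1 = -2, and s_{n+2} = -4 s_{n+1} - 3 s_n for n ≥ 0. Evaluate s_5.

s_2 = -4(-2) - 3(-1) = 11
s_3 = -4(11) - 3(-2) = -38
s_4 = -4(-38) - 3(11) = 119
s_5 = -4(119) - 3(-38) = -362

-362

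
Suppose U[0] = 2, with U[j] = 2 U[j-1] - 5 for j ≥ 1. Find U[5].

-91

U[1] = 2·2 - 5 = -1
U[2] = 2·(-1) - 5 = -7
U[3] = 2·(-7) - 5 = -19
U[4] = 2·(-19) - 5 = -43
U[5] = 2·(-43) - 5 = -91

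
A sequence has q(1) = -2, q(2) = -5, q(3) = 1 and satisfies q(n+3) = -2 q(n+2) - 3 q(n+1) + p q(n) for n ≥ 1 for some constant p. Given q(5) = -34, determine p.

5

q(4) = 13 - 2p
q(5) = -29 - p
So -29 - p = -34, giving p = 5.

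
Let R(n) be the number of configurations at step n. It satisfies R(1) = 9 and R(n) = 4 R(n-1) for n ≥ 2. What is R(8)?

147456

R(2) = 4·9 = 36
R(3) = 4·36 = 144
R(4) = 4·144 = 576
R(5) = 4·576 = 2304
R(6) = 4·2304 = 9216
R(7) = 4·9216 = 36864
R(8) = 4·36864 = 147456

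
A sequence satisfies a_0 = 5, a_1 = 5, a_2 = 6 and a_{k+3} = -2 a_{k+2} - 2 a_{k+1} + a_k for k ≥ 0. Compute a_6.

-43

a_3 = -2*6 - 2*5 + 5 = -17
a_4 = -2*(-17) - 2*6 + 5 = 27
a_5 = -2*27 - 2*(-17) + 6 = -14
a_6 = -2*(-14) - 2*27 + (-17) = -43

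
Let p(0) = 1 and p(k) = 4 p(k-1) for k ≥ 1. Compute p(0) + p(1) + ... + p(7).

p(1) = 4*1 = 4
p(2) = 4*4 = 16
p(3) = 4*16 = 64
p(4) = 4*64 = 256
p(5) = 4*256 = 1024
p(6) = 4*1024 = 4096
p(7) = 4*4096 = 16384
Sum = 1 + 4 + 16 + 64 + 256 + 1024 + 4096 + 16384 = 21845

21845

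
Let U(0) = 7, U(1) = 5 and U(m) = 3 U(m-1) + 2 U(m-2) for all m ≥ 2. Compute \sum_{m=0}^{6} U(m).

6149

U(2) = 3*5 + 2*7 = 29
U(3) = 3*29 + 2*5 = 97
U(4) = 3*97 + 2*29 = 349
U(5) = 3*349 + 2*97 = 1241
U(6) = 3*1241 + 2*349 = 4421
Sum = 7 + 5 + 29 + 97 + 349 + 1241 + 4421 = 6149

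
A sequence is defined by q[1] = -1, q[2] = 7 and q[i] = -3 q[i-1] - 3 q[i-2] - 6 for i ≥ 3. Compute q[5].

-69

q[3] = -3·7 - 3·(-1) - 6 = -24
q[4] = -3·(-24) - 3·7 - 6 = 45
q[5] = -3·45 - 3·(-24) - 6 = -69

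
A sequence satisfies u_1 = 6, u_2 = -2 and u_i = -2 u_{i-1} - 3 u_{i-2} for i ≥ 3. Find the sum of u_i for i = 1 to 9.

u_3 = -2(-2) - 3(6) = -14
u_4 = -2(-14) - 3(-2) = 34
u_5 = -2(34) - 3(-14) = -26
u_6 = -2(-26) - 3(34) = -50
u_7 = -2(-50) - 3(-26) = 178
u_8 = -2(178) - 3(-50) = -206
u_9 = -2(-206) - 3(178) = -122
Sum = 6 + (-2) + (-14) + 34 + (-26) + (-50) + 178 + (-206) + (-122) = -202

-202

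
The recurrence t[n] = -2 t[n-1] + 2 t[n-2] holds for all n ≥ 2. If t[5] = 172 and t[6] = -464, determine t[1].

Rearranging, t[n-2] = (t[n] + 2 t[n-1]) / 2.
t[4] = (-464 + 2·172) / 2 = -120/2 = -60
t[3] = (172 + 2·(-60)) / 2 = 52/2 = 26
t[2] = (-60 + 2·26) / 2 = -8/2 = -4
t[1] = (26 + 2·(-4)) / 2 = 18/2 = 9

9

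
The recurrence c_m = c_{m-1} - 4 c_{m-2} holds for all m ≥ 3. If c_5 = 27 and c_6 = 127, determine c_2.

3

Rearranging, c_{m-2} = (c_m - c_{m-1}) / -4.
c_4 = (127 - 27) / -4 = 100/-4 = -25
c_3 = (27 - (-25)) / -4 = 52/-4 = -13
c_2 = (-25 - (-13)) / -4 = -12/-4 = 3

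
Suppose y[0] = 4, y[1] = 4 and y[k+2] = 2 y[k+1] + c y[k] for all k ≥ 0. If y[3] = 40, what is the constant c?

2

y[2] = 8 + 4c
y[3] = 16 + 12c
So 16 + 12c = 40, giving c = 2.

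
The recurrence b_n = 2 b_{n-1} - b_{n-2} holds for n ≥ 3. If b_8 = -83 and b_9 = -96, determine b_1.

Rearranging, b_{n-2} = -(b_n - 2 b_{n-1}).
b_7 = -(-96 - 2(-83)) = -70
b_6 = -(-83 - 2(-70)) = -57
b_5 = -(-70 - 2(-57)) = -44
b_4 = -(-57 - 2(-44)) = -31
b_3 = -(-44 - 2(-31)) = -18
b_2 = -(-31 - 2(-18)) = -5
b_1 = -(-18 - 2(-5)) = 8

8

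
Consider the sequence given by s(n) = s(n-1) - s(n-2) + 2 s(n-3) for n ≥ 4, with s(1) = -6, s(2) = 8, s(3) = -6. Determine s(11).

-132

s(4) = (-6) - 8 + 2(-6) = -26
s(5) = (-26) - (-6) + 2(8) = -4
s(6) = (-4) - (-26) + 2(-6) = 10
s(7) = 10 - (-4) + 2(-26) = -38
s(8) = (-38) - 10 + 2(-4) = -56
s(9) = (-56) - (-38) + 2(10) = 2
s(10) = 2 - (-56) + 2(-38) = -18
s(11) = (-18) - 2 + 2(-56) = -132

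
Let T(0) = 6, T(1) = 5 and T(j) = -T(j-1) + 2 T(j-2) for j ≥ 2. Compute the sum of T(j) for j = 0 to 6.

54

T(2) = -5 + 2·6 = 7
T(3) = -7 + 2·5 = 3
T(4) = -3 + 2·7 = 11
T(5) = -11 + 2·3 = -5
T(6) = -(-5) + 2·11 = 27
Sum = 6 + 5 + 7 + 3 + 11 + (-5) + 27 = 54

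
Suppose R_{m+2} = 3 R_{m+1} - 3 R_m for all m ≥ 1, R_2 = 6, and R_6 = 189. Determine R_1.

-5

Let R_1 = y.
R_3 = 18 - 3y
R_4 = 36 - 9y
R_5 = 54 - 18y
R_6 = 54 - 27y
So 54 - 27y = 189, giving y = -5.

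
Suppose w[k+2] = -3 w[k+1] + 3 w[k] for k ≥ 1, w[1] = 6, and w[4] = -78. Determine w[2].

-2

Let w[2] = v.
w[3] = 18 - 3v
w[4] = -54 + 12v
So -54 + 12v = -78, giving v = -2.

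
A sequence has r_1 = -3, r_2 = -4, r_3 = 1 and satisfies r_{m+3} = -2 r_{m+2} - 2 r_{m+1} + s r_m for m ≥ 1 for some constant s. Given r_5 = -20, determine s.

r_4 = 6 - 3s
r_5 = -14 + 2s
So -14 + 2s = -20, giving s = -3.

-3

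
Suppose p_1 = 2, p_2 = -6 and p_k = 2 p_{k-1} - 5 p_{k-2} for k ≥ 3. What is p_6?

234

p_3 = 2*(-6) - 5*2 = -22
p_4 = 2*(-22) - 5*(-6) = -14
p_5 = 2*(-14) - 5*(-22) = 82
p_6 = 2*82 - 5*(-14) = 234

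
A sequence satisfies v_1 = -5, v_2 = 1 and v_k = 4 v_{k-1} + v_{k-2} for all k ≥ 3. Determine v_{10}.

-17711

v_3 = 4*1 + (-5) = -1
v_4 = 4*(-1) + 1 = -3
v_5 = 4*(-3) + (-1) = -13
v_6 = 4*(-13) + (-3) = -55
v_7 = 4*(-55) + (-13) = -233
v_8 = 4*(-233) + (-55) = -987
v_9 = 4*(-987) + (-233) = -4181
v_{10} = 4*(-4181) + (-987) = -17711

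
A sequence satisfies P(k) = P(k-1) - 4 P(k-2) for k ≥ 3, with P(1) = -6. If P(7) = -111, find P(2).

Let P(2) = v.
P(3) = 24 + v
P(4) = 24 - 3v
P(5) = -72 - 7v
P(6) = -168 + 5v
P(7) = 120 + 33v
So 120 + 33v = -111, giving v = -7.

-7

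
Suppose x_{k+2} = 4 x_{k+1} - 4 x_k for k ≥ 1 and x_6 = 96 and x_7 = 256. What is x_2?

Rearranging, x_{k-2} = (x_k - 4 x_{k-1}) / -4.
x_5 = (256 - 4·96) / -4 = -128/-4 = 32
x_4 = (96 - 4·32) / -4 = -32/-4 = 8
x_3 = (32 - 4·8) / -4 = 0/-4 = 0
x_2 = (8 - 4·0) / -4 = 8/-4 = -2

-2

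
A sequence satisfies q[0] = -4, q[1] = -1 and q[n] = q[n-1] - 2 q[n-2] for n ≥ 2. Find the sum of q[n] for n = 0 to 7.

q[2] = (-1) - 2(-4) = 7
q[3] = 7 - 2(-1) = 9
q[4] = 9 - 2(7) = -5
q[5] = (-5) - 2(9) = -23
q[6] = (-23) - 2(-5) = -13
q[7] = (-13) - 2(-23) = 33
Sum = (-4) + (-1) + 7 + 9 + (-5) + (-23) + (-13) + 33 = 3

3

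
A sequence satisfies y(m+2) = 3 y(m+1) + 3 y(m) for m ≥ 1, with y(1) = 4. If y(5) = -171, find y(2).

Let y(2) = x.
y(3) = 12 + 3x
y(4) = 36 + 12x
y(5) = 144 + 45x
So 144 + 45x = -171, giving x = -7.

-7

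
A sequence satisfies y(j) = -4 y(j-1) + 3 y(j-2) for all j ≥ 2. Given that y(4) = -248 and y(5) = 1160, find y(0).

8

Rearranging, y(j-2) = (y(j) + 4 y(j-1)) / 3.
y(3) = (1160 + 4*(-248)) / 3 = 168/3 = 56
y(2) = (-248 + 4*56) / 3 = -24/3 = -8
y(1) = (56 + 4*(-8)) / 3 = 24/3 = 8
y(0) = (-8 + 4*8) / 3 = 24/3 = 8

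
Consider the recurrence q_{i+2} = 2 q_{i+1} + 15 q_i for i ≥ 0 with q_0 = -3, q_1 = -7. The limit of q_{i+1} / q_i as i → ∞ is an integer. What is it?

5

The characteristic equation is r^2 - 2r - 15 = 0, which factors as (r - 5)(r + 3) = 0.
So the roots are 5 and -3. Since |5| > |-3| and the coefficient of 5^i is non-zero, the ratio tends to 5.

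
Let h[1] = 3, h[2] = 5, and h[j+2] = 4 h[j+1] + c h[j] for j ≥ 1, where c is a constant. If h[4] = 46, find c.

-2

h[3] = 20 + 3c
h[4] = 80 + 17c
So 80 + 17c = 46, giving c = -2.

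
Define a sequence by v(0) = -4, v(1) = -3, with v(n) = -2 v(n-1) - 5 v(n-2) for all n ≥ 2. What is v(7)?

-857

v(2) = -2·(-3) - 5·(-4) = 26
v(3) = -2·26 - 5·(-3) = -37
v(4) = -2·(-37) - 5·26 = -56
v(5) = -2·(-56) - 5·(-37) = 297
v(6) = -2·297 - 5·(-56) = -314
v(7) = -2·(-314) - 5·297 = -857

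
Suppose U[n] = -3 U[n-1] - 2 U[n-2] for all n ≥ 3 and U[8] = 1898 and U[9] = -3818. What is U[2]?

Rearranging, U[n-2] = (U[n] + 3 U[n-1]) / -2.
U[7] = (-3818 + 3(1898)) / -2 = 1876/-2 = -938
U[6] = (1898 + 3(-938)) / -2 = -916/-2 = 458
U[5] = (-938 + 3(458)) / -2 = 436/-2 = -218
U[4] = (458 + 3(-218)) / -2 = -196/-2 = 98
U[3] = (-218 + 3(98)) / -2 = 76/-2 = -38
U[2] = (98 + 3(-38)) / -2 = -16/-2 = 8

8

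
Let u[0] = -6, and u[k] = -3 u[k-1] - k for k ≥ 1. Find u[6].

-4239

u[1] = -3*(-6) - 1 = 17
u[2] = -3*17 - 2 = -53
u[3] = -3*(-53) - 3 = 156
u[4] = -3*156 - 4 = -472
u[5] = -3*(-472) - 5 = 1411
u[6] = -3*1411 - 6 = -4239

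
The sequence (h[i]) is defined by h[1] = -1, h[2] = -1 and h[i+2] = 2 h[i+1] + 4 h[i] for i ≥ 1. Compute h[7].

-576

h[3] = 2(-1) + 4(-1) = -6
h[4] = 2(-6) + 4(-1) = -16
h[5] = 2(-16) + 4(-6) = -56
h[6] = 2(-56) + 4(-16) = -176
h[7] = 2(-176) + 4(-56) = -576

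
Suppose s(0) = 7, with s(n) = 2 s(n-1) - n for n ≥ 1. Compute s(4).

86

s(1) = 2*7 - 1 = 13
s(2) = 2*13 - 2 = 24
s(3) = 2*24 - 3 = 45
s(4) = 2*45 - 4 = 86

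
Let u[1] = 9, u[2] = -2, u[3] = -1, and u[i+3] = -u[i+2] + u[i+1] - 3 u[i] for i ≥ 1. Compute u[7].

175

u[4] = -(-1) + (-2) - 3·9 = -28
u[5] = -(-28) + (-1) - 3·(-2) = 33
u[6] = -33 + (-28) - 3·(-1) = -58
u[7] = -(-58) + 33 - 3·(-28) = 175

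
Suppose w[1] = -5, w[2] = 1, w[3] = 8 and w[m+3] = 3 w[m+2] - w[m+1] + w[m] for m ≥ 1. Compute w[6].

w[4] = 3(8) - 1 + (-5) = 18
w[5] = 3(18) - 8 + 1 = 47
w[6] = 3(47) - 18 + 8 = 131

131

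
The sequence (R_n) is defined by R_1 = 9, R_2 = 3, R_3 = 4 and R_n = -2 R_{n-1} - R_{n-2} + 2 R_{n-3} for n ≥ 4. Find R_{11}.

320

R_4 = -2·4 - 3 + 2·9 = 7
R_5 = -2·7 - 4 + 2·3 = -12
R_6 = -2·(-12) - 7 + 2·4 = 25
R_7 = -2·25 - (-12) + 2·7 = -24
R_8 = -2·(-24) - 25 + 2·(-12) = -1
R_9 = -2·(-1) - (-24) + 2·25 = 76
R_{10} = -2·76 - (-1) + 2·(-24) = -199
R_{11} = -2·(-199) - 76 + 2·(-1) = 320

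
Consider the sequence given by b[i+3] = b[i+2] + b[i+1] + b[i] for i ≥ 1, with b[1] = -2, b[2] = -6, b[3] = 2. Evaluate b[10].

b[4] = 2 + (-6) + (-2) = -6
b[5] = (-6) + 2 + (-6) = -10
b[6] = (-10) + (-6) + 2 = -14
b[7] = (-14) + (-10) + (-6) = -30
b[8] = (-30) + (-14) + (-10) = -54
b[9] = (-54) + (-30) + (-14) = -98
b[10] = (-98) + (-54) + (-30) = -182

-182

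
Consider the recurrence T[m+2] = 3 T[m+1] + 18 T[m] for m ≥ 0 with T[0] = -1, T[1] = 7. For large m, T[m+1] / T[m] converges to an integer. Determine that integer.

The characteristic equation is r^2 - 3r - 18 = 0, which factors as (r - 6)(r + 3) = 0.
So the roots are 6 and -3. Since |6| > |-3| and the coefficient of 6^m is non-zero, the ratio tends to 6.

6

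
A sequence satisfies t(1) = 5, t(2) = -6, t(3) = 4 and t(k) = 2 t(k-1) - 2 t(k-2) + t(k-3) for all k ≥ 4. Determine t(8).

t(4) = 2*4 - 2*(-6) + 5 = 25
t(5) = 2*25 - 2*4 + (-6) = 36
t(6) = 2*36 - 2*25 + 4 = 26
t(7) = 2*26 - 2*36 + 25 = 5
t(8) = 2*5 - 2*26 + 36 = -6

-6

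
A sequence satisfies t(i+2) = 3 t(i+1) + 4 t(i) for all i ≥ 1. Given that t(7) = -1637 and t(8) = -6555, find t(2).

-3

Rearranging, t(i-2) = (t(i) - 3 t(i-1)) / 4.
t(6) = (-6555 - 3·(-1637)) / 4 = -1644/4 = -411
t(5) = (-1637 - 3·(-411)) / 4 = -404/4 = -101
t(4) = (-411 - 3·(-101)) / 4 = -108/4 = -27
t(3) = (-101 - 3·(-27)) / 4 = -20/4 = -5
t(2) = (-27 - 3·(-5)) / 4 = -12/4 = -3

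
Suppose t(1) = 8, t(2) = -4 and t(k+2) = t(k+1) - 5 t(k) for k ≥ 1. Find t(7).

-664

t(3) = (-4) - 5(8) = -44
t(4) = (-44) - 5(-4) = -24
t(5) = (-24) - 5(-44) = 196
t(6) = 196 - 5(-24) = 316
t(7) = 316 - 5(196) = -664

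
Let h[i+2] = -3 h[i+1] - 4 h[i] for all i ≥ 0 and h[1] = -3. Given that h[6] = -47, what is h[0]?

2

Let h[0] = z.
h[2] = 9 - 4z
h[3] = -15 + 12z
h[4] = 9 - 20z
h[5] = 33 + 12z
h[6] = -135 + 44z
So -135 + 44z = -47, giving z = 2.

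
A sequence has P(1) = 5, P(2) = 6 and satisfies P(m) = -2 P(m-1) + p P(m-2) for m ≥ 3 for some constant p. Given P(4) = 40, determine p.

-4

P(3) = -12 + 5p
P(4) = 24 - 4p
So 24 - 4p = 40, giving p = -4.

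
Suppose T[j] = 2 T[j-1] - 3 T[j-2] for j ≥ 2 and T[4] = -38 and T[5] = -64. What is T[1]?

Rearranging, T[j-2] = (T[j] - 2 T[j-1]) / -3.
T[3] = (-64 - 2·(-38)) / -3 = 12/-3 = -4
T[2] = (-38 - 2·(-4)) / -3 = -30/-3 = 10
T[1] = (-4 - 2·10) / -3 = -24/-3 = 8

8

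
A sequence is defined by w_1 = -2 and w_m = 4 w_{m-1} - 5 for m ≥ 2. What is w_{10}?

w_2 = 4(-2) - 5 = -13
w_3 = 4(-13) - 5 = -57
w_4 = 4(-57) - 5 = -233
w_5 = 4(-233) - 5 = -937
w_6 = 4(-937) - 5 = -3753
w_7 = 4(-3753) - 5 = -15017
w_8 = 4(-15017) - 5 = -60073
w_9 = 4(-60073) - 5 = -240297
w_{10} = 4(-240297) - 5 = -961193

-961193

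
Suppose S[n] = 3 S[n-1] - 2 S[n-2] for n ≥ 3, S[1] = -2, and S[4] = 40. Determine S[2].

4

Let S[2] = w.
S[3] = 4 + 3w
S[4] = 12 + 7w
So 12 + 7w = 40, giving w = 4.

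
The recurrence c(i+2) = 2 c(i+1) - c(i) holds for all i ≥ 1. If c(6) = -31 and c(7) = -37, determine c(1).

-1

Rearranging, c(i-2) = -(c(i) - 2 c(i-1)).
c(5) = -(-37 - 2*(-31)) = -25
c(4) = -(-31 - 2*(-25)) = -19
c(3) = -(-25 - 2*(-19)) = -13
c(2) = -(-19 - 2*(-13)) = -7
c(1) = -(-13 - 2*(-7)) = -1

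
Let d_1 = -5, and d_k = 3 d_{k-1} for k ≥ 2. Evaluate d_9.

d_2 = 3*(-5) = -15
d_3 = 3*(-15) = -45
d_4 = 3*(-45) = -135
d_5 = 3*(-135) = -405
d_6 = 3*(-405) = -1215
d_7 = 3*(-1215) = -3645
d_8 = 3*(-3645) = -10935
d_9 = 3*(-10935) = -32805

-32805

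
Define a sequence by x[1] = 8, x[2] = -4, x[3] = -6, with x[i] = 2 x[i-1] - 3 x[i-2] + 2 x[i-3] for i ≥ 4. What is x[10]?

200

x[4] = 2(-6) - 3(-4) + 2(8) = 16
x[5] = 2(16) - 3(-6) + 2(-4) = 42
x[6] = 2(42) - 3(16) + 2(-6) = 24
x[7] = 2(24) - 3(42) + 2(16) = -46
x[8] = 2(-46) - 3(24) + 2(42) = -80
x[9] = 2(-80) - 3(-46) + 2(24) = 26
x[10] = 2(26) - 3(-80) + 2(-46) = 200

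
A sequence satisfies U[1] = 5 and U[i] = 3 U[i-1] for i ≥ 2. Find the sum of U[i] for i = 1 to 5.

U[2] = 3*5 = 15
U[3] = 3*15 = 45
U[4] = 3*45 = 135
U[5] = 3*135 = 405
Sum = 5 + 15 + 45 + 135 + 405 = 605

605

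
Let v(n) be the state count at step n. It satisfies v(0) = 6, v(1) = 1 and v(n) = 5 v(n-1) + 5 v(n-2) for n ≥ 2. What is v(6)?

36750

v(2) = 5·1 + 5·6 = 35
v(3) = 5·35 + 5·1 = 180
v(4) = 5·180 + 5·35 = 1075
v(5) = 5·1075 + 5·180 = 6275
v(6) = 5·6275 + 5·1075 = 36750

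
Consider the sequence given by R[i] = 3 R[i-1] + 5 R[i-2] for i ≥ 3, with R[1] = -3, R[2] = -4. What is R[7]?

R[3] = 3·(-4) + 5·(-3) = -27
R[4] = 3·(-27) + 5·(-4) = -101
R[5] = 3·(-101) + 5·(-27) = -438
R[6] = 3·(-438) + 5·(-101) = -1819
R[7] = 3·(-1819) + 5·(-438) = -7647

-7647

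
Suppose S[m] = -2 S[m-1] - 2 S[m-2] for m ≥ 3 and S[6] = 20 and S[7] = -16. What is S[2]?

-5

Rearranging, S[m-2] = (S[m] + 2 S[m-1]) / -2.
S[5] = (-16 + 2(20)) / -2 = 24/-2 = -12
S[4] = (20 + 2(-12)) / -2 = -4/-2 = 2
S[3] = (-12 + 2(2)) / -2 = -8/-2 = 4
S[2] = (2 + 2(4)) / -2 = 10/-2 = -5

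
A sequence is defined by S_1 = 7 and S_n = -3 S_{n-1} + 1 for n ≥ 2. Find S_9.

44287

S_2 = -3·7 + 1 = -20
S_3 = -3·(-20) + 1 = 61
S_4 = -3·61 + 1 = -182
S_5 = -3·(-182) + 1 = 547
S_6 = -3·547 + 1 = -1640
S_7 = -3·(-1640) + 1 = 4921
S_8 = -3·4921 + 1 = -14762
S_9 = -3·(-14762) + 1 = 44287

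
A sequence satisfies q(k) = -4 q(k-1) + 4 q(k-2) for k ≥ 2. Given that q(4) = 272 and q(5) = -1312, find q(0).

Rearranging, q(k-2) = (q(k) + 4 q(k-1)) / 4.
q(3) = (-1312 + 4(272)) / 4 = -224/4 = -56
q(2) = (272 + 4(-56)) / 4 = 48/4 = 12
q(1) = (-56 + 4(12)) / 4 = -8/4 = -2
q(0) = (12 + 4(-2)) / 4 = 4/4 = 1

1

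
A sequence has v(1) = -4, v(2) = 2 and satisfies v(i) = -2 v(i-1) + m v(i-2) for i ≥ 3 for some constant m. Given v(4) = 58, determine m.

5

v(3) = -4 - 4m
v(4) = 8 + 10m
So 8 + 10m = 58, giving m = 5.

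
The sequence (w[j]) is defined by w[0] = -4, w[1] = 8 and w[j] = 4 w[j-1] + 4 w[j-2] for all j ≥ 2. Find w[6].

10496

w[2] = 4*8 + 4*(-4) = 16
w[3] = 4*16 + 4*8 = 96
w[4] = 4*96 + 4*16 = 448
w[5] = 4*448 + 4*96 = 2176
w[6] = 4*2176 + 4*448 = 10496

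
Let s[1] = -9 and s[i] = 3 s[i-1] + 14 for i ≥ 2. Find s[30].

The fixed point is 14/(1 - 3) = -7, so s[i] + 7 = 3(s[i-1] + 7).
Hence s[i] = -2·3^{i-1} - 7.
s[30] = -2·3^{29} - 7 = -2·68630377364883 - 7 = -137260754729773.

-137260754729773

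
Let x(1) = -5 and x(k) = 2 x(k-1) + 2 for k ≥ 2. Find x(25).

-50331650

The fixed point is 2/(1 - 2) = -2, so x(k) + 2 = 2(x(k-1) + 2).
Hence x(k) = -3·2^{k-1} - 2.
x(25) = -3·2^{24} - 2 = -3·16777216 - 2 = -50331650.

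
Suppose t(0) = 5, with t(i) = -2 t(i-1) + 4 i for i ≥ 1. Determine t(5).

-124

t(1) = -2(5) + 4 = -6
t(2) = -2(-6) + 8 = 20
t(3) = -2(20) + 12 = -28
t(4) = -2(-28) + 16 = 72
t(5) = -2(72) + 20 = -124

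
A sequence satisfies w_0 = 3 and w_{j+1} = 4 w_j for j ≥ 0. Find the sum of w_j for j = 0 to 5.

w_1 = 4(3) = 12
w_2 = 4(12) = 48
w_3 = 4(48) = 192
w_4 = 4(192) = 768
w_5 = 4(768) = 3072
Sum = 3 + 12 + 48 + 192 + 768 + 3072 = 4095

4095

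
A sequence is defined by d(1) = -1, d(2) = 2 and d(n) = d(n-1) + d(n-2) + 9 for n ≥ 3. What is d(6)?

d(3) = 2 + (-1) + 9 = 10
d(4) = 10 + 2 + 9 = 21
d(5) = 21 + 10 + 9 = 40
d(6) = 40 + 21 + 9 = 70

70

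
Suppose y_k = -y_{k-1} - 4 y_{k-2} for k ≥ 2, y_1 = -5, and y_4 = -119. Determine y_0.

Let y_0 = x.
y_2 = 5 - 4x
y_3 = 15 + 4x
y_4 = -35 + 12x
So -35 + 12x = -119, giving x = -7.

-7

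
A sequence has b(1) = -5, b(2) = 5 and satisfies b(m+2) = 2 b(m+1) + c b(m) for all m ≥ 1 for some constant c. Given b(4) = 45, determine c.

b(3) = 10 - 5c
b(4) = 20 - 5c
So 20 - 5c = 45, giving c = -5.

-5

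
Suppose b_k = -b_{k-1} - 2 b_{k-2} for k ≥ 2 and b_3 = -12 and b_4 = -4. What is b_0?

-5

Rearranging, b_{k-2} = (b_k + b_{k-1}) / -2.
b_2 = (-4 + (-12)) / -2 = -16/-2 = 8
b_1 = (-12 + 8) / -2 = -4/-2 = 2
b_0 = (8 + 2) / -2 = 10/-2 = -5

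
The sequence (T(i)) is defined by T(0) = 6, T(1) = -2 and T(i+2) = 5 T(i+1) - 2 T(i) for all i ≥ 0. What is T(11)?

T(2) = 5*(-2) - 2*6 = -22
T(3) = 5*(-22) - 2*(-2) = -106
T(4) = 5*(-106) - 2*(-22) = -486
T(5) = 5*(-486) - 2*(-106) = -2218
T(6) = 5*(-2218) - 2*(-486) = -10118
T(7) = 5*(-10118) - 2*(-2218) = -46154
T(8) = 5*(-46154) - 2*(-10118) = -210534
T(9) = 5*(-210534) - 2*(-46154) = -960362
T(10) = 5*(-960362) - 2*(-210534) = -4380742
T(11) = 5*(-4380742) - 2*(-960362) = -19982986

-19982986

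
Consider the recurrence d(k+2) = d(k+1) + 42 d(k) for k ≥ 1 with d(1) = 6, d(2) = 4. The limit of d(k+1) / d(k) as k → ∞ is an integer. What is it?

The characteristic equation is r^2 - r - 42 = 0, which factors as (r - 7)(r + 6) = 0.
So the roots are 7 and -6. Since |7| > |-6| and the coefficient of 7^k is non-zero, the ratio tends to 7.

7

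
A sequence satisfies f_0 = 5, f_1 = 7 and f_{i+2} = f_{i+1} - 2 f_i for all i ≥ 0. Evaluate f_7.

-1

f_2 = 7 - 2·5 = -3
f_3 = (-3) - 2·7 = -17
f_4 = (-17) - 2·(-3) = -11
f_5 = (-11) - 2·(-17) = 23
f_6 = 23 - 2·(-11) = 45
f_7 = 45 - 2·23 = -1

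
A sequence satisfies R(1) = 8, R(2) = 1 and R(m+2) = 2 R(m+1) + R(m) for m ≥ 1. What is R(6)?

R(3) = 2(1) + 8 = 10
R(4) = 2(10) + 1 = 21
R(5) = 2(21) + 10 = 52
R(6) = 2(52) + 21 = 125

125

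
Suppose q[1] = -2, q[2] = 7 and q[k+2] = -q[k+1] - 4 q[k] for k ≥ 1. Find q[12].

q[3] = -7 - 4·(-2) = 1
q[4] = -1 - 4·7 = -29
q[5] = -(-29) - 4·1 = 25
q[6] = -25 - 4·(-29) = 91
q[7] = -91 - 4·25 = -191
q[8] = -(-191) - 4·91 = -173
q[9] = -(-173) - 4·(-191) = 937
q[10] = -937 - 4·(-173) = -245
q[11] = -(-245) - 4·937 = -3503
q[12] = -(-3503) - 4·(-245) = 4483

4483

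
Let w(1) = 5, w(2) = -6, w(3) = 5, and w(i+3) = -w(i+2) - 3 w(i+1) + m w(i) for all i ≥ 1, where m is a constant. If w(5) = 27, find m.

w(4) = 13 + 5m
w(5) = -28 - 11m
So -28 - 11m = 27, giving m = -5.

-5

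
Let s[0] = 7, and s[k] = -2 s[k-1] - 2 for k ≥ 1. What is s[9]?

s[1] = -2(7) - 2 = -16
s[2] = -2(-16) - 2 = 30
s[3] = -2(30) - 2 = -62
s[4] = -2(-62) - 2 = 122
s[5] = -2(122) - 2 = -246
s[6] = -2(-246) - 2 = 490
s[7] = -2(490) - 2 = -982
s[8] = -2(-982) - 2 = 1962
s[9] = -2(1962) - 2 = -3926

-3926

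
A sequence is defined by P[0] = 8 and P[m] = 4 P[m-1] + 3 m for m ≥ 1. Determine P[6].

38222

P[1] = 4*8 + 3 = 35
P[2] = 4*35 + 6 = 146
P[3] = 4*146 + 9 = 593
P[4] = 4*593 + 12 = 2384
P[5] = 4*2384 + 15 = 9551
P[6] = 4*9551 + 18 = 38222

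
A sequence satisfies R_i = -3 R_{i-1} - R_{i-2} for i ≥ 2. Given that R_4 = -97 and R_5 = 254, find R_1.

5

Rearranging, R_{i-2} = -(R_i + 3 R_{i-1}).
R_3 = -(254 + 3*(-97)) = 37
R_2 = -(-97 + 3*37) = -14
R_1 = -(37 + 3*(-14)) = 5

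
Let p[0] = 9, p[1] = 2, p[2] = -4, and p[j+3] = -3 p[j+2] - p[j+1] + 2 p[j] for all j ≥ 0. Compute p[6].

p[3] = -3·(-4) - 2 + 2·9 = 28
p[4] = -3·28 - (-4) + 2·2 = -76
p[5] = -3·(-76) - 28 + 2·(-4) = 192
p[6] = -3·192 - (-76) + 2·28 = -444

-444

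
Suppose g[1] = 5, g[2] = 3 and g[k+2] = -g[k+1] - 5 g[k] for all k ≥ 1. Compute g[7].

-443

g[3] = -3 - 5·5 = -28
g[4] = -(-28) - 5·3 = 13
g[5] = -13 - 5·(-28) = 127
g[6] = -127 - 5·13 = -192
g[7] = -(-192) - 5·127 = -443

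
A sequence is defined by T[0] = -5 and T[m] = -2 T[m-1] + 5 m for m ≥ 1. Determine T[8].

-1550

T[1] = -2(-5) + 5 = 15
T[2] = -2(15) + 10 = -20
T[3] = -2(-20) + 15 = 55
T[4] = -2(55) + 20 = -90
T[5] = -2(-90) + 25 = 205
T[6] = -2(205) + 30 = -380
T[7] = -2(-380) + 35 = 795
T[8] = -2(795) + 40 = -1550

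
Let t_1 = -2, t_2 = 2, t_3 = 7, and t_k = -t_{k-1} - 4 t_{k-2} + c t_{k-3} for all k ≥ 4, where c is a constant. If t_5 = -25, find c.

-3

t_4 = -15 - 2c
t_5 = -13 + 4c
So -13 + 4c = -25, giving c = -3.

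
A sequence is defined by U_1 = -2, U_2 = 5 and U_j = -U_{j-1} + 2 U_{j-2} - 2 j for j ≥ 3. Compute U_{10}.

U_3 = -5 + 2·(-2) - 6 = -15
U_4 = -(-15) + 2·5 - 8 = 17
U_5 = -17 + 2·(-15) - 10 = -57
U_6 = -(-57) + 2·17 - 12 = 79
U_7 = -79 + 2·(-57) - 14 = -207
U_8 = -(-207) + 2·79 - 16 = 349
U_9 = -349 + 2·(-207) - 18 = -781
U_{10} = -(-781) + 2·349 - 20 = 1459

1459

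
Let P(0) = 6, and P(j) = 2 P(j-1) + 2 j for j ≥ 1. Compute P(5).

306

P(1) = 2(6) + 2 = 14
P(2) = 2(14) + 4 = 32
P(3) = 2(32) + 6 = 70
P(4) = 2(70) + 8 = 148
P(5) = 2(148) + 10 = 306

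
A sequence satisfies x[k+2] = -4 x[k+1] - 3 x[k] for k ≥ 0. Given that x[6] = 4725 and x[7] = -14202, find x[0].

Rearranging, x[k-2] = (x[k] + 4 x[k-1]) / -3.
x[5] = (-14202 + 4·4725) / -3 = 4698/-3 = -1566
x[4] = (4725 + 4·(-1566)) / -3 = -1539/-3 = 513
x[3] = (-1566 + 4·513) / -3 = 486/-3 = -162
x[2] = (513 + 4·(-162)) / -3 = -135/-3 = 45
x[1] = (-162 + 4·45) / -3 = 18/-3 = -6
x[0] = (45 + 4·(-6)) / -3 = 21/-3 = -7

-7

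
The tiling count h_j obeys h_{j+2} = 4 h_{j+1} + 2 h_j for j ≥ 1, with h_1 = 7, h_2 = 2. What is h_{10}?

h_3 = 4·2 + 2·7 = 22
h_4 = 4·22 + 2·2 = 92
h_5 = 4·92 + 2·22 = 412
h_6 = 4·412 + 2·92 = 1832
h_7 = 4·1832 + 2·412 = 8152
h_8 = 4·8152 + 2·1832 = 36272
h_9 = 4·36272 + 2·8152 = 161392
h_{10} = 4·161392 + 2·36272 = 718112

718112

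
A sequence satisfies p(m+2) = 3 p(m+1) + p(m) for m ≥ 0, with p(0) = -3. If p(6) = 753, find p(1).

3

Let p(1) = w.
p(2) = -3 + 3w
p(3) = -9 + 10w
p(4) = -30 + 33w
p(5) = -99 + 109w
p(6) = -327 + 360w
So -327 + 360w = 753, giving w = 3.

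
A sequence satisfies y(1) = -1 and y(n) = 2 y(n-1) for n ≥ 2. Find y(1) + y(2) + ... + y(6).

-63

y(2) = 2·(-1) = -2
y(3) = 2·(-2) = -4
y(4) = 2·(-4) = -8
y(5) = 2·(-8) = -16
y(6) = 2·(-16) = -32
Sum = (-1) + (-2) + (-4) + (-8) + (-16) + (-32) = -63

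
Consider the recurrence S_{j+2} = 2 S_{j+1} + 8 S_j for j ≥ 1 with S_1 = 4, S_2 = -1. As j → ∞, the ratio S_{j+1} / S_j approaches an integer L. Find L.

The characteristic equation is r^2 - 2r - 8 = 0, which factors as (r - 4)(r + 2) = 0.
So the roots are 4 and -2. Since |4| > |-2| and the coefficient of 4^j is non-zero, the ratio tends to 4.

4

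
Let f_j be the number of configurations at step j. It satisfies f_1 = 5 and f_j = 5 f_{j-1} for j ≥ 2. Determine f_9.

1953125

f_2 = 5(5) = 25
f_3 = 5(25) = 125
f_4 = 5(125) = 625
f_5 = 5(625) = 3125
f_6 = 5(3125) = 15625
f_7 = 5(15625) = 78125
f_8 = 5(78125) = 390625
f_9 = 5(390625) = 1953125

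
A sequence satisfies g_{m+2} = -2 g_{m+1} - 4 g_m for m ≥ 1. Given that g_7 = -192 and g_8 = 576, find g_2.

Rearranging, g_{m-2} = (g_m + 2 g_{m-1}) / -4.
g_6 = (576 + 2·(-192)) / -4 = 192/-4 = -48
g_5 = (-192 + 2·(-48)) / -4 = -288/-4 = 72
g_4 = (-48 + 2·72) / -4 = 96/-4 = -24
g_3 = (72 + 2·(-24)) / -4 = 24/-4 = -6
g_2 = (-24 + 2·(-6)) / -4 = -36/-4 = 9

9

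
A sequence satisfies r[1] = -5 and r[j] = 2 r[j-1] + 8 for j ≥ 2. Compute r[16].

98296

The fixed point is 8/(1 - 2) = -8, so r[j] + 8 = 2(r[j-1] + 8).
Hence r[j] = 3·2^{j-1} - 8.
r[16] = 3·2^{15} - 8 = 3·32768 - 8 = 98296.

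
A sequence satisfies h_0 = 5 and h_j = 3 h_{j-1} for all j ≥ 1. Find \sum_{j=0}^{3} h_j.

200

h_1 = 3·5 = 15
h_2 = 3·15 = 45
h_3 = 3·45 = 135
Sum = 5 + 15 + 45 + 135 = 200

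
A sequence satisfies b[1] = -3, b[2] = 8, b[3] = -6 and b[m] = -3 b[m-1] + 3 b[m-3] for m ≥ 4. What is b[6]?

b[4] = -3(-6) + 3(-3) = 9
b[5] = -3(9) + 3(8) = -3
b[6] = -3(-3) + 3(-6) = -9

-9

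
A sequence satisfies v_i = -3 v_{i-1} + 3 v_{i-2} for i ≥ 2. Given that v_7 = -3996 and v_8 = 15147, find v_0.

-3

Rearranging, v_{i-2} = (v_i + 3 v_{i-1}) / 3.
v_6 = (15147 + 3·(-3996)) / 3 = 3159/3 = 1053
v_5 = (-3996 + 3·1053) / 3 = -837/3 = -279
v_4 = (1053 + 3·(-279)) / 3 = 216/3 = 72
v_3 = (-279 + 3·72) / 3 = -63/3 = -21
v_2 = (72 + 3·(-21)) / 3 = 9/3 = 3
v_1 = (-21 + 3·3) / 3 = -12/3 = -4
v_0 = (3 + 3·(-4)) / 3 = -9/3 = -3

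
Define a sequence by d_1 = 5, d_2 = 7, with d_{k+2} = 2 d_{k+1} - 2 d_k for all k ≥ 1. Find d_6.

d_3 = 2*7 - 2*5 = 4
d_4 = 2*4 - 2*7 = -6
d_5 = 2*(-6) - 2*4 = -20
d_6 = 2*(-20) - 2*(-6) = -28

-28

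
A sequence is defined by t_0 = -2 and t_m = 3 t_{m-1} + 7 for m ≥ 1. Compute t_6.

t_1 = 3*(-2) + 7 = 1
t_2 = 3*1 + 7 = 10
t_3 = 3*10 + 7 = 37
t_4 = 3*37 + 7 = 118
t_5 = 3*118 + 7 = 361
t_6 = 3*361 + 7 = 1090

1090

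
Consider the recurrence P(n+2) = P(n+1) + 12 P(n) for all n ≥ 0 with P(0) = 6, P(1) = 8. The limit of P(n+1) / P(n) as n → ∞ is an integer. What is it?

4

The characteristic equation is r^2 - r - 12 = 0, which factors as (r - 4)(r + 3) = 0.
So the roots are 4 and -3. Since |4| > |-3| and the coefficient of 4^n is non-zero, the ratio tends to 4.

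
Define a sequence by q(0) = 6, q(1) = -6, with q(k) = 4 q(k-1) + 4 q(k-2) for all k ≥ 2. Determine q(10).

-1253376

q(2) = 4(-6) + 4(6) = 0
q(3) = 4(0) + 4(-6) = -24
q(4) = 4(-24) + 4(0) = -96
q(5) = 4(-96) + 4(-24) = -480
q(6) = 4(-480) + 4(-96) = -2304
q(7) = 4(-2304) + 4(-480) = -11136
q(8) = 4(-11136) + 4(-2304) = -53760
q(9) = 4(-53760) + 4(-11136) = -259584
q(10) = 4(-259584) + 4(-53760) = -1253376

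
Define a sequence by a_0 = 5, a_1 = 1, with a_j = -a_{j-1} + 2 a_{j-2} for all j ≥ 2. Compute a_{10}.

a_2 = -1 + 2·5 = 9
a_3 = -9 + 2·1 = -7
a_4 = -(-7) + 2·9 = 25
a_5 = -25 + 2·(-7) = -39
a_6 = -(-39) + 2·25 = 89
a_7 = -89 + 2·(-39) = -167
a_8 = -(-167) + 2·89 = 345
a_9 = -345 + 2·(-167) = -679
a_{10} = -(-679) + 2·345 = 1369

1369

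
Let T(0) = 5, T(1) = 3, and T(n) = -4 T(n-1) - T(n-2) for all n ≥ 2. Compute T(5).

907

T(2) = -4(3) - 5 = -17
T(3) = -4(-17) - 3 = 65
T(4) = -4(65) - (-17) = -243
T(5) = -4(-243) - 65 = 907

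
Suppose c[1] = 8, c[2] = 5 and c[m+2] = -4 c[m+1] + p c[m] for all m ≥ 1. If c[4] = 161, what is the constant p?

-3

c[3] = -20 + 8p
c[4] = 80 - 27p
So 80 - 27p = 161, giving p = -3.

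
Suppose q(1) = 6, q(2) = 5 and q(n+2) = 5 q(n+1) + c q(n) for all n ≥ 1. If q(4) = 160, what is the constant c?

1

q(3) = 25 + 6c
q(4) = 125 + 35c
So 125 + 35c = 160, giving c = 1.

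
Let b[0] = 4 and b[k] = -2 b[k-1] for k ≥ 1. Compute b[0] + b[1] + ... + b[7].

-340

b[1] = -2*4 = -8
b[2] = -2*(-8) = 16
b[3] = -2*16 = -32
b[4] = -2*(-32) = 64
b[5] = -2*64 = -128
b[6] = -2*(-128) = 256
b[7] = -2*256 = -512
Sum = 4 + (-8) + 16 + (-32) + 64 + (-128) + 256 + (-512) = -340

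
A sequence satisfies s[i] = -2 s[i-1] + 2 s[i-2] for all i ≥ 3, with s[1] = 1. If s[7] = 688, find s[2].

-5

Let s[2] = w.
s[3] = 2 - 2w
s[4] = -4 + 6w
s[5] = 12 - 16w
s[6] = -32 + 44w
s[7] = 88 - 120w
So 88 - 120w = 688, giving w = -5.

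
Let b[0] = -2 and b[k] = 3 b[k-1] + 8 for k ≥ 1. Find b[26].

5083731656654

The fixed point is 8/(1 - 3) = -4, so b[k] + 4 = 3(b[k-1] + 4).
Hence b[k] = 2·3^k - 4.
b[26] = 2·3^{26} - 4 = 2·2541865828329 - 4 = 5083731656654.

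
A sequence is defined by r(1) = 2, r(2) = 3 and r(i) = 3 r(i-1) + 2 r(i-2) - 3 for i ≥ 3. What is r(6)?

411

r(3) = 3(3) + 2(2) - 3 = 10
r(4) = 3(10) + 2(3) - 3 = 33
r(5) = 3(33) + 2(10) - 3 = 116
r(6) = 3(116) + 2(33) - 3 = 411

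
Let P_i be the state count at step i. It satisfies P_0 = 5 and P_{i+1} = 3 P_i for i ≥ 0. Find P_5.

1215

P_1 = 3·5 = 15
P_2 = 3·15 = 45
P_3 = 3·45 = 135
P_4 = 3·135 = 405
P_5 = 3·405 = 1215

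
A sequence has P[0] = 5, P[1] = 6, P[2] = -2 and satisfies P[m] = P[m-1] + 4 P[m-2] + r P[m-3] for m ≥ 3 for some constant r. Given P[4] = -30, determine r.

P[3] = 22 + 5r
P[4] = 14 + 11r
So 14 + 11r = -30, giving r = -4.

-4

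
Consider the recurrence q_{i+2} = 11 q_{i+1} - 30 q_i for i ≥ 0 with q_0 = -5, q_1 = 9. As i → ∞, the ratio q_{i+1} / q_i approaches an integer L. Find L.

The characteristic equation is r^2 - 11r + 30 = 0, which factors as (r - 6)(r - 5) = 0.
So the roots are 6 and 5. Since |6| > |5| and the coefficient of 6^i is non-zero, the ratio tends to 6.

6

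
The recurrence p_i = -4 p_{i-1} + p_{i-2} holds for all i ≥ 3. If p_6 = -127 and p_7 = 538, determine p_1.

Rearranging, p_{i-2} = p_i + 4 p_{i-1}.
p_5 = 538 + 4(-127) = 30
p_4 = -127 + 4(30) = -7
p_3 = 30 + 4(-7) = 2
p_2 = -7 + 4(2) = 1
p_1 = 2 + 4(1) = 6

6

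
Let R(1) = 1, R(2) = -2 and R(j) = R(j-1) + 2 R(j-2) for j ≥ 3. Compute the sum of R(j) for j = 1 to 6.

-21

R(3) = (-2) + 2·1 = 0
R(4) = 0 + 2·(-2) = -4
R(5) = (-4) + 2·0 = -4
R(6) = (-4) + 2·(-4) = -12
Sum = 1 + (-2) + 0 + (-4) + (-4) + (-12) = -21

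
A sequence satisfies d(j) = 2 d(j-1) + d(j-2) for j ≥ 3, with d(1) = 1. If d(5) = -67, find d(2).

-6

Let d(2) = y.
d(3) = 1 + 2y
d(4) = 2 + 5y
d(5) = 5 + 12y
So 5 + 12y = -67, giving y = -6.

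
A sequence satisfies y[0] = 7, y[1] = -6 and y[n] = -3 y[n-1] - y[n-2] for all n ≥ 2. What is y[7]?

y[2] = -3·(-6) - 7 = 11
y[3] = -3·11 - (-6) = -27
y[4] = -3·(-27) - 11 = 70
y[5] = -3·70 - (-27) = -183
y[6] = -3·(-183) - 70 = 479
y[7] = -3·479 - (-183) = -1254

-1254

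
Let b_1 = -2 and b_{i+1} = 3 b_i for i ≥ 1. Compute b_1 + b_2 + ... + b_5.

-242

b_2 = 3*(-2) = -6
b_3 = 3*(-6) = -18
b_4 = 3*(-18) = -54
b_5 = 3*(-54) = -162
Sum = (-2) + (-6) + (-18) + (-54) + (-162) = -242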